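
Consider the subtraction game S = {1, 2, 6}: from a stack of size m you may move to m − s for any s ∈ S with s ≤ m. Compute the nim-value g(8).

1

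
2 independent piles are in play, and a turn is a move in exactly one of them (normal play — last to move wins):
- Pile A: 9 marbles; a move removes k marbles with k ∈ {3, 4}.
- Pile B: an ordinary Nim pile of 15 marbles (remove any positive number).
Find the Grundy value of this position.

15

Build the Grundy sequence for pile A with g(k) = mex{g(k−s) : s ∈ {3, 4}, s ≤ k}:
k:     0  1  2  3  4  5  6  7  8  9
g(k):  0  0  0  1  1  1  2  0  0  0
So g(9) = 0.
Pile B is a plain Nim pile of size 15, so its Grundy value is 15.
By the Sprague-Grundy theorem, the Grundy value of a sum of independent games is the XOR of the component values.
Combined value = 0 ⊕ 15 = 15.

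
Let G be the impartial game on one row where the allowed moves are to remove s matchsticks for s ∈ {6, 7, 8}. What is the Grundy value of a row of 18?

Build the Grundy sequence with g(k) = mex{g(k−s) : s ∈ {6, 7, 8}, s ≤ k}:
k:     0  1  2  3  4  5  6  7  8  9 10 11 12 13 14 15 16 17 18
g(k):  0  0  0  0  0  0  1  1  1  1  1  1  2  2  0  0  0  0  0
So g(18) = 0.

0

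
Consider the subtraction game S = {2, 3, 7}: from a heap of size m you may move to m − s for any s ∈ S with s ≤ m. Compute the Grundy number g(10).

0

Compute g(0), g(1), … for moves {2, 3, 7}:
g(0) = mex{} = 0
g(1) = mex{} = 0
g(2) = mex{0} = 1
g(3) = mex{0} = 1
g(4) = mex{0,1} = 2
g(5) = mex{1} = 0
g(6) = mex{1,2} = 0
g(7) = mex{0,2} = 1
g(8) = mex{0} = 1
g(9) = mex{0,1} = 2
g(10) = mex{1} = 0
So g(10) = 0.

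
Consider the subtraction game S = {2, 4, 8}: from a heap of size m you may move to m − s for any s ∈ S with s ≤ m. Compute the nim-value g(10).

2

Build the Grundy sequence with g(k) = mex{g(k−s) : s ∈ {2, 4, 8}, s ≤ k}:
g(0) = mex{} = 0
g(1) = mex{} = 0
g(2) = mex{0} = 1
g(3) = mex{0} = 1
g(4) = mex{0,1} = 2
g(5) = mex{0,1} = 2
g(6) = mex{1,2} = 0
g(7) = mex{1,2} = 0
g(8) = mex{0,2} = 1
g(9) = mex{0,2} = 1
g(10) = mex{0,1} = 2
So g(10) = 2.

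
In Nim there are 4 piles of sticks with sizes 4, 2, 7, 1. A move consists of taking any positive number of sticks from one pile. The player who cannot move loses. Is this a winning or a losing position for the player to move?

Compute the nim-sum pairwise:
4 ^ 2 = 6
6 ^ 7 = 1
1 ^ 1 = 0
The nim-sum is 0, so this is a P-position: the player to move is in a losing position under optimal play.

Losing position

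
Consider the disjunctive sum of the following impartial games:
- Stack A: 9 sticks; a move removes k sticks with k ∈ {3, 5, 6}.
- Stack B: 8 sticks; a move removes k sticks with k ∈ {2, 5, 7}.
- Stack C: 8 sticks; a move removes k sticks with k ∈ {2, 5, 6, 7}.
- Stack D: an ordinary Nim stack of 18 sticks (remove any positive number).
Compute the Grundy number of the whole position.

18

For stack A, compute g(0), g(1), … with moves {3, 5, 6}:
k:     0  1  2  3  4  5  6  7  8  9
g(k):  0  0  0  1  1  1  2  2  2  0
So g(9) = 0.
Build the Grundy sequence for stack B with g(k) = mex{g(k−s) : s ∈ {2, 5, 7}, s ≤ k}:
g(0) = mex{} = 0
g(1) = mex{} = 0
g(2) = mex{0} = 1
g(3) = mex{0} = 1
g(4) = mex{1} = 0
g(5) = mex{0,1} = 2
g(6) = mex{0} = 1
g(7) = mex{0,1,2} = 3
g(8) = mex{0,1} = 2
So g(8) = 2.
Build the Grundy sequence for stack C with g(k) = mex{g(k−s) : s ∈ {2, 5, 6, 7}, s ≤ k}:
g(0) = mex{} = 0
g(1) = mex{} = 0
g(2) = mex{0} = 1
g(3) = mex{0} = 1
g(4) = mex{1} = 0
g(5) = mex{0,1} = 2
g(6) = mex{0} = 1
g(7) = mex{0,1,2} = 3
g(8) = mex{0,1} = 2
So g(8) = 2.
Stack D is a plain Nim stack of size 18, so its Grundy value is 18.
By the Sprague-Grundy theorem, the Grundy value of a sum of independent games is the XOR of the component values.
Combined value = 0 XOR 2 XOR 2 XOR 18 = 18.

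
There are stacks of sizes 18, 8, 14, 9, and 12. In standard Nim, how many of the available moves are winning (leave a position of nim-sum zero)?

Nim-sum: 18 ⊕ 8 ⊕ 14 ⊕ 9 ⊕ 12 = 17.
The overall nim-sum is X = 17. A stack of size p has a winning move iff p XOR X < p (reduce it to p XOR X).
  18: 18 XOR 17 = 3 < 18 — winning move (to 3).
  8: 8 XOR 17 = 25 ≥ 8 — no move.
  14: 14 XOR 17 = 31 ≥ 14 — no move.
  9: 9 XOR 17 = 24 ≥ 9 — no move.
  12: 12 XOR 17 = 29 ≥ 12 — no move.
That gives 1 winning move.

1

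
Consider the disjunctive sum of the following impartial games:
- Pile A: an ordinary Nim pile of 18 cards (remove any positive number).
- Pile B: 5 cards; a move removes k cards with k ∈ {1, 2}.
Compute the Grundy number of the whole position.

16

Pile A is a plain Nim pile of size 18, so its Grundy value is 18.
Build the Grundy sequence for pile B with g(k) = mex{g(k−s) : s ∈ {1, 2}, s ≤ k}:
g(0) = mex{} = 0
g(1) = mex{0} = 1
g(2) = mex{0,1} = 2
g(3) = mex{1,2} = 0
g(4) = mex{0,2} = 1
g(5) = mex{0,1} = 2
So g(5) = 2.
The value of a disjunctive sum is the nim-sum of the parts.
Combined value = 18 ⊕ 2 = 16.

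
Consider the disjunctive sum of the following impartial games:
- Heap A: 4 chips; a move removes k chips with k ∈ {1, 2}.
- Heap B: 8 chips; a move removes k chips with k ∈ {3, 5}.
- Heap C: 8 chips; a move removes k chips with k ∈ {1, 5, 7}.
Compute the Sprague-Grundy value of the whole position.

For heap A, compute g(0), g(1), … with moves {1, 2}:
g(0) = mex{} = 0
g(1) = mex{0} = 1
g(2) = mex{0,1} = 2
g(3) = mex{1,2} = 0
g(4) = mex{0,2} = 1
So g(4) = 1.
For heap B, compute g(0), g(1), … with moves {3, 5}:
k:     0  1  2  3  4  5  6  7  8
g(k):  0  0  0  1  1  1  2  2  0
So g(8) = 0.
Build the Grundy sequence for heap C with g(k) = mex{g(k−s) : s ∈ {1, 5, 7}, s ≤ k}:
k:     0  1  2  3  4  5  6  7  8
g(k):  0  1  0  1  0  1  0  1  0
So g(8) = 0.
By the Sprague-Grundy theorem, the Grundy value of a sum of independent games is the XOR of the component values.
Combined value = 1 ⊕ 0 ⊕ 0 = 1.

1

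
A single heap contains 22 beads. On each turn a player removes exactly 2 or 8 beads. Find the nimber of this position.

1

Grundy values for subtraction set {2, 8}:
k:     0  1  2  3  4  5  6  7  8  9 10 11 12 13 14 15 16 17 18 19 20 21 22
g(k):  0  0  1  1  0  0  1  1  2  2  0  0  1  1  0  0  1  1  2  2  0  0  1
So g(22) = 1.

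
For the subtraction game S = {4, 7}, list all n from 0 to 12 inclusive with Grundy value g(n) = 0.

Build the Grundy sequence with g(k) = mex{g(k−s) : s ∈ {4, 7}, s ≤ k}:
k:     0  1  2  3  4  5  6  7  8  9 10 11 12
g(k):  0  0  0  0  1  1  1  1  2  2  2  0  0
The P-positions (g = 0) in 0..12 are 0, 1, 2, 3, 11, 12.

0, 1, 2, 3, 11, 12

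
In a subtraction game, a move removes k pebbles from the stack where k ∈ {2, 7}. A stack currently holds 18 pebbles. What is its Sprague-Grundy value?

0

Grundy values for subtraction set {2, 7}:
k:     0  1  2  3  4  5  6  7  8  9 10 11 12 13 14 15 16 17 18
g(k):  0  0  1  1  0  0  1  1  2  0  0  1  1  0  0  1  1  2  0
So g(18) = 0.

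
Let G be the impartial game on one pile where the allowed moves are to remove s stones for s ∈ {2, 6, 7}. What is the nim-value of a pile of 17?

0

Compute g(0), g(1), … for moves {2, 6, 7}:
k:     0  1  2  3  4  5  6  7  8  9 10 11 12 13 14 15 16 17
g(k):  0  0  1  1  0  0  1  1  2  0  3  1  2  0  0  1  1  0
So g(17) = 0.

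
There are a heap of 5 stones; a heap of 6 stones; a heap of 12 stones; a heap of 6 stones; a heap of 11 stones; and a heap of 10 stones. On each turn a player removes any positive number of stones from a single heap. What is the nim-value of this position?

8

Nim-sum: 5 ^ 6 ^ 12 ^ 6 ^ 11 ^ 10 = 8.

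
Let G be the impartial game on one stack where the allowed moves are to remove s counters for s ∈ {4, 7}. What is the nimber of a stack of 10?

2

Grundy values for subtraction set {4, 7}:
g(0) = mex{} = 0
g(1) = mex{} = 0
g(2) = mex{} = 0
g(3) = mex{} = 0
g(4) = mex{0} = 1
g(5) = mex{0} = 1
g(6) = mex{0} = 1
g(7) = mex{0} = 1
g(8) = mex{0,1} = 2
g(9) = mex{0,1} = 2
g(10) = mex{0,1} = 2
So g(10) = 2.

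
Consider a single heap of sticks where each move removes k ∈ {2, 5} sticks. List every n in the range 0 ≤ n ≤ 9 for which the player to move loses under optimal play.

0, 1, 4, 7, 8

Grundy values for subtraction set {2, 5}:
k:     0  1  2  3  4  5  6  7  8  9
g(k):  0  0  1  1  0  2  1  0  0  1
The P-positions (g = 0) in 0..9 are 0, 1, 4, 7, 8.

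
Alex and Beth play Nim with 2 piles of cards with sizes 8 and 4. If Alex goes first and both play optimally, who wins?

Alex wins

Compute the nim-sum pairwise:
8 ^ 4 = 12
The nim-sum is 12 ≠ 0, so this is an N-position: the player to move can win; Alex has a winning move.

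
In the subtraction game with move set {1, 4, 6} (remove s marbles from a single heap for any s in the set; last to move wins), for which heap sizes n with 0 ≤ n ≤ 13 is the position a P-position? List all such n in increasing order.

0, 2, 5, 7, 10, 12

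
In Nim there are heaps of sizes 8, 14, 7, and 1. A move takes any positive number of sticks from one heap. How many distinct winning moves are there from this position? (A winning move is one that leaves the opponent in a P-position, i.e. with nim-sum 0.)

0

In binary:
  1000  (8)
  1110  (14)
  0111  (7)
  0001  (1)
  ----
  0000  (0)
The nim-sum is already 0, so every move leaves a nonzero nim-sum — there are no winning moves.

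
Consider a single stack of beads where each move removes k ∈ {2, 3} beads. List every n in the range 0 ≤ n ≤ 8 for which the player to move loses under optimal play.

0, 1, 5, 6

Build the Grundy sequence with g(k) = mex{g(k−s) : s ∈ {2, 3}, s ≤ k}:
g(0) = mex{} = 0
g(1) = mex{} = 0
g(2) = mex{0} = 1
g(3) = mex{0} = 1
g(4) = mex{0,1} = 2
g(5) = mex{1} = 0
g(6) = mex{1,2} = 0
g(7) = mex{0,2} = 1
g(8) = mex{0} = 1
The P-positions (g = 0) in 0..8 are 0, 1, 5, 6.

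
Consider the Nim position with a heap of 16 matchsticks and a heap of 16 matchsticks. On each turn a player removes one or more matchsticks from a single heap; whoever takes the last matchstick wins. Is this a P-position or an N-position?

P-position

Nim-sum: 16 ⊕ 16 = 0.
The nim-sum is 0, so this is a P-position: the player to move is in a losing position under optimal play.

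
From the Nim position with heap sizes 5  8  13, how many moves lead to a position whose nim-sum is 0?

Nim-sum: 5 XOR 8 XOR 13 = 0.
The nim-sum is already 0, so every move leaves a nonzero nim-sum — there are no winning moves.

0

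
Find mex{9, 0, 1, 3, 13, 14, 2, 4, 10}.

The values 0, 1, 2, 3, 4 are all present; 5 is the first non-negative integer missing from the set.

5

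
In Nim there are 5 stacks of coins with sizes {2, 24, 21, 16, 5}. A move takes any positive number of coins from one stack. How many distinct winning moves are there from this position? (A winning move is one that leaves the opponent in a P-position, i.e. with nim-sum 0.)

3

Nim-sum: 2 XOR 24 XOR 21 XOR 16 XOR 5 = 26.
The overall nim-sum is X = 26. A stack of size p has a winning move iff p XOR X < p (reduce it to p XOR X).
  2: 2 XOR 26 = 24 ≥ 2 — no move.
  24: 24 XOR 26 = 2 < 24 — winning move (to 2).
  21: 21 XOR 26 = 15 < 21 — winning move (to 15).
  16: 16 XOR 26 = 10 < 16 — winning move (to 10).
  5: 5 XOR 26 = 31 ≥ 5 — no move.
That gives 3 winning moves.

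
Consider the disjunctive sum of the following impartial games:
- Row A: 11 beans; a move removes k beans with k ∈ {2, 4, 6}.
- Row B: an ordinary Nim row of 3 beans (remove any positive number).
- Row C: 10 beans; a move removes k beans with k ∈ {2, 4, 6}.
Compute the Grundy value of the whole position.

3

Grundy values for row A (subtraction set {2, 4, 6}):
g(0) = mex{} = 0
g(1) = mex{} = 0
g(2) = mex{0} = 1
g(3) = mex{0} = 1
g(4) = mex{0,1} = 2
g(5) = mex{0,1} = 2
g(6) = mex{0,1,2} = 3
g(7) = mex{0,1,2} = 3
g(8) = mex{1,2,3} = 0
g(9) = mex{1,2,3} = 0
g(10) = mex{0,2,3} = 1
g(11) = mex{0,2,3} = 1
So g(11) = 1.
Row B is a plain Nim row of size 3, so its Grundy value is 3.
Build the Grundy sequence for row C with g(k) = mex{g(k−s) : s ∈ {2, 4, 6}, s ≤ k}:
k:     0  1  2  3  4  5  6  7  8  9 10
g(k):  0  0  1  1  2  2  3  3  0  0  1
So g(10) = 1.
The value of a disjunctive sum is the nim-sum of the parts.
Combined value = 1 XOR 3 XOR 1 = 3.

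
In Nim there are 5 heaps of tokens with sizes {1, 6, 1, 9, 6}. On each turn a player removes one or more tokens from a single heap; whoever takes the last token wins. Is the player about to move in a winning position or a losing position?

Winning position

In binary:
  0001  (1)
  0110  (6)
  0001  (1)
  1001  (9)
  0110  (6)
  ----
  1001  (9)
The nim-sum is 9 ≠ 0, so this is an N-position: the player to move can win.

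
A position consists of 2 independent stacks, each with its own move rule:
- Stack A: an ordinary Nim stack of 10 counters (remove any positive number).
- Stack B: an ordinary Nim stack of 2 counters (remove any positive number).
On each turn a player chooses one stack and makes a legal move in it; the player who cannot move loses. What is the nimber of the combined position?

Stack A is a plain Nim stack of size 10, so its Grundy value is 10.
Stack B is a plain Nim stack of size 2, so its Grundy value is 2.
The value of a disjunctive sum is the nim-sum of the parts.
Combined value = 10 ⊕ 2 = 8.

8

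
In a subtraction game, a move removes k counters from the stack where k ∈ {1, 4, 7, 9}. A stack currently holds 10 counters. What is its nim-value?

0

Compute g(0), g(1), … for moves {1, 4, 7, 9}:
k:     0  1  2  3  4  5  6  7  8  9 10
g(k):  0  1  0  1  2  0  1  2  0  1  0
So g(10) = 0.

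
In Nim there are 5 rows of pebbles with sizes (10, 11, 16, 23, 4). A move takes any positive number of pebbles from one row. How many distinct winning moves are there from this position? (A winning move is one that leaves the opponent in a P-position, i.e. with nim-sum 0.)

3

Nim-sum: 10 XOR 11 XOR 16 XOR 23 XOR 4 = 2.
The overall nim-sum is X = 2. A row of size p has a winning move iff p XOR X < p (reduce it to p XOR X).
  10: 10 XOR 2 = 8 < 10 — winning move (to 8).
  11: 11 XOR 2 = 9 < 11 — winning move (to 9).
  16: 16 XOR 2 = 18 ≥ 16 — no move.
  23: 23 XOR 2 = 21 < 23 — winning move (to 21).
  4: 4 XOR 2 = 6 ≥ 4 — no move.
That gives 3 winning moves.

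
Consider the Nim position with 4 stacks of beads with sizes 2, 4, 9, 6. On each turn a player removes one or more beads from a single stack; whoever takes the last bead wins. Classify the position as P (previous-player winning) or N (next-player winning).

Nim-sum: 2 ⊕ 4 ⊕ 9 ⊕ 6 = 9.
The nim-sum is 9 ≠ 0, so this is an N-position: the player to move can win.

N-position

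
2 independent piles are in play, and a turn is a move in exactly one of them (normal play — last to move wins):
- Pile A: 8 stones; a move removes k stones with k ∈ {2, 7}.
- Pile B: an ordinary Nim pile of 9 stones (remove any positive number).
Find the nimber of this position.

11

For pile A, compute g(0), g(1), … with moves {2, 7}:
k:     0  1  2  3  4  5  6  7  8
g(k):  0  0  1  1  0  0  1  1  2
So g(8) = 2.
Pile B is a plain Nim pile of size 9, so its Grundy value is 9.
By the Sprague-Grundy theorem, the Grundy value of a sum of independent games is the XOR of the component values.
Combined value = 2 XOR 9 = 11.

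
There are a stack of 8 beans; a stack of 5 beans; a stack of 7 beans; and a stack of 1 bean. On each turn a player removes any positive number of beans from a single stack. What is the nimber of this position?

Write each in binary and XOR column by column:
  1000  (8)
  0101  (5)
  0111  (7)
  0001  (1)
  ----
  1011  (11)

11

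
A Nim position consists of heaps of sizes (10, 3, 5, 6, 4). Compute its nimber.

14

Nim-sum: 10 XOR 3 XOR 5 XOR 6 XOR 4 = 14.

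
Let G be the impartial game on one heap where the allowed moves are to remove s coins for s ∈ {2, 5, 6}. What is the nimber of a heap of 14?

1

Compute g(0), g(1), … for moves {2, 5, 6}:
k:     0  1  2  3  4  5  6  7  8  9 10 11 12 13 14
g(k):  0  0  1  1  0  2  1  3  0  2  1  0  0  1  1
So g(14) = 1.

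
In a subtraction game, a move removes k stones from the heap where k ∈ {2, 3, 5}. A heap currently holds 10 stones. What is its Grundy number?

1

Build the Grundy sequence with g(k) = mex{g(k−s) : s ∈ {2, 3, 5}, s ≤ k}:
k:     0  1  2  3  4  5  6  7  8  9 10
g(k):  0  0  1  1  2  2  3  0  0  1  1
So g(10) = 1.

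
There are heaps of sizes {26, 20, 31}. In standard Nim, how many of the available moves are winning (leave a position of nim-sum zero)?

Nim-sum: 26 ⊕ 20 ⊕ 31 = 17.
The overall nim-sum is X = 17. A heap of size p has a winning move iff p XOR X < p (reduce it to p XOR X).
  26: 26 XOR 17 = 11 < 26 — winning move (to 11).
  20: 20 XOR 17 = 5 < 20 — winning move (to 5).
  31: 31 XOR 17 = 14 < 31 — winning move (to 14).
That gives 3 winning moves.

3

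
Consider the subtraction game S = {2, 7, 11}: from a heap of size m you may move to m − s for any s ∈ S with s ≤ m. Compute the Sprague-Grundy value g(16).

Compute g(0), g(1), … for moves {2, 7, 11}:
k:     0  1  2  3  4  5  6  7  8  9 10 11 12 13 14 15 16
g(k):  0  0  1  1  0  0  1  1  2  0  0  1  1  0  0  1  1
So g(16) = 1.

1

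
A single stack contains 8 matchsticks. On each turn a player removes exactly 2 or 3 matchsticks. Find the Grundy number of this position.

Compute g(0), g(1), … for moves {2, 3}:
g(0) = mex{} = 0
g(1) = mex{} = 0
g(2) = mex{0} = 1
g(3) = mex{0} = 1
g(4) = mex{0,1} = 2
g(5) = mex{1} = 0
g(6) = mex{1,2} = 0
g(7) = mex{0,2} = 1
g(8) = mex{0} = 1
So g(8) = 1.

1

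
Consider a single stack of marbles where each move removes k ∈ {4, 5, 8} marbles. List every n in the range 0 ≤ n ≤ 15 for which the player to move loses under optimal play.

0, 1, 2, 3, 12, 13, 14, 15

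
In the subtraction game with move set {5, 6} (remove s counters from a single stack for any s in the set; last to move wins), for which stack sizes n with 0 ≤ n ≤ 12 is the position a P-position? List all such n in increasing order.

0, 1, 2, 3, 4, 11, 12

Grundy values for subtraction set {5, 6}:
k:     0  1  2  3  4  5  6  7  8  9 10 11 12
g(k):  0  0  0  0  0  1  1  1  1  1  2  0  0
The P-positions (g = 0) in 0..12 are 0, 1, 2, 3, 4, 11, 12.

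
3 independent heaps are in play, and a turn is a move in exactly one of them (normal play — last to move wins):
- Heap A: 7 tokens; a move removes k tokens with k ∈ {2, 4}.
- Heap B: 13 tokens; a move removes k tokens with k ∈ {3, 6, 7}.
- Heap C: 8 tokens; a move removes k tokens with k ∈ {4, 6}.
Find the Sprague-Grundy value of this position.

Build the Grundy sequence for heap A with g(k) = mex{g(k−s) : s ∈ {2, 4}, s ≤ k}:
k:     0  1  2  3  4  5  6  7
g(k):  0  0  1  1  2  2  0  0
So g(7) = 0.
For heap B, compute g(0), g(1), … with moves {3, 6, 7}:
k:     0  1  2  3  4  5  6  7  8  9 10 11 12 13
g(k):  0  0  0  1  1  1  2  2  2  3  0  0  0  1
So g(13) = 1.
For heap C, compute g(0), g(1), … with moves {4, 6}:
g(0) = mex{} = 0
g(1) = mex{} = 0
g(2) = mex{} = 0
g(3) = mex{} = 0
g(4) = mex{0} = 1
g(5) = mex{0} = 1
g(6) = mex{0} = 1
g(7) = mex{0} = 1
g(8) = mex{0,1} = 2
So g(8) = 2.
The value of a disjunctive sum is the nim-sum of the parts.
Combined value = 0 XOR 1 XOR 2 = 3.

3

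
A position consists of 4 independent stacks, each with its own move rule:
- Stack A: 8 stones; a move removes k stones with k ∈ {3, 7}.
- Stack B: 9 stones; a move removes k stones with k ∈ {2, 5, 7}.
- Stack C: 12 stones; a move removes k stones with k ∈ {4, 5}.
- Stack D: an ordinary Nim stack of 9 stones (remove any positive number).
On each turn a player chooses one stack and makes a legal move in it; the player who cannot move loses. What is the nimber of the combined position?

9

Grundy values for stack A (subtraction set {3, 7}):
k:     0  1  2  3  4  5  6  7  8
g(k):  0  0  0  1  1  1  0  2  2
So g(8) = 2.
Build the Grundy sequence for stack B with g(k) = mex{g(k−s) : s ∈ {2, 5, 7}, s ≤ k}:
k:     0  1  2  3  4  5  6  7  8  9
g(k):  0  0  1  1  0  2  1  3  2  2
So g(9) = 2.
For stack C, compute g(0), g(1), … with moves {4, 5}:
k:     0  1  2  3  4  5  6  7  8  9 10 11 12
g(k):  0  0  0  0  1  1  1  1  2  0  0  0  0
So g(12) = 0.
Stack D is a plain Nim stack of size 9, so its Grundy value is 9.
The value of a disjunctive sum is the nim-sum of the parts.
Combined value = 2 ⊕ 2 ⊕ 0 ⊕ 9 = 9.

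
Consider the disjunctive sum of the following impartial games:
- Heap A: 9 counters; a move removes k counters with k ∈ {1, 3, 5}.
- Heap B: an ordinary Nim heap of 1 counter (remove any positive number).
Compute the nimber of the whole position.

For heap A, compute g(0), g(1), … with moves {1, 3, 5}:
g(0) = mex{} = 0
g(1) = mex{0} = 1
g(2) = mex{1} = 0
g(3) = mex{0} = 1
g(4) = mex{1} = 0
g(5) = mex{0} = 1
g(6) = mex{1} = 0
g(7) = mex{0} = 1
g(8) = mex{1} = 0
g(9) = mex{0} = 1
So g(9) = 1.
Heap B is a plain Nim heap of size 1, so its Grundy value is 1.
By the Sprague-Grundy theorem, the Grundy value of a sum of independent games is the XOR of the component values.
Combined value = 1 ⊕ 1 = 0.

0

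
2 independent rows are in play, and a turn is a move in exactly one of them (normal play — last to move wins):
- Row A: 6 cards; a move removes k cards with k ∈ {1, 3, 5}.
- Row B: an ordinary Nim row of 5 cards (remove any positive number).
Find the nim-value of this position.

5

For row A, compute g(0), g(1), … with moves {1, 3, 5}:
g(0) = mex{} = 0
g(1) = mex{0} = 1
g(2) = mex{1} = 0
g(3) = mex{0} = 1
g(4) = mex{1} = 0
g(5) = mex{0} = 1
g(6) = mex{1} = 0
So g(6) = 0.
Row B is a plain Nim row of size 5, so its Grundy value is 5.
The value of a disjunctive sum is the nim-sum of the parts.
Combined value = 0 XOR 5 = 5.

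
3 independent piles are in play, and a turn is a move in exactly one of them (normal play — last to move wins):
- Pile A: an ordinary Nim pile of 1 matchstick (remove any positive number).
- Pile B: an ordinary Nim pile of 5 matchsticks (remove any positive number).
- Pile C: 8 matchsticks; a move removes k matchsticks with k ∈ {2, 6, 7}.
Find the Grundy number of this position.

Pile A is a plain Nim pile of size 1, so its Grundy value is 1.
Pile B is a plain Nim pile of size 5, so its Grundy value is 5.
Grundy values for pile C (subtraction set {2, 6, 7}):
k:     0  1  2  3  4  5  6  7  8
g(k):  0  0  1  1  0  0  1  1  2
So g(8) = 2.
The value of a disjunctive sum is the nim-sum of the parts.
Combined value = 1 ⊕ 5 ⊕ 2 = 6.

6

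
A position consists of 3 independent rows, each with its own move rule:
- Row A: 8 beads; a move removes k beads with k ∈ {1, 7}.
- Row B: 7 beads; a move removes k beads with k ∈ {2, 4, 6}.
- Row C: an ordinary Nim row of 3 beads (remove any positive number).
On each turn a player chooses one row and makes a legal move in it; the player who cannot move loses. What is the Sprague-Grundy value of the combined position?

For row A, compute g(0), g(1), … with moves {1, 7}:
k:     0  1  2  3  4  5  6  7  8
g(k):  0  1  0  1  0  1  0  1  0
So g(8) = 0.
Grundy values for row B (subtraction set {2, 4, 6}):
k:     0  1  2  3  4  5  6  7
g(k):  0  0  1  1  2  2  3  3
So g(7) = 3.
Row C is a plain Nim row of size 3, so its Grundy value is 3.
The value of a disjunctive sum is the nim-sum of the parts.
Combined value = 0 XOR 3 XOR 3 = 0.

0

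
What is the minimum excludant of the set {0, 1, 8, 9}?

The values 0, 1 are all present; 2 is the first non-negative integer missing from the set.

2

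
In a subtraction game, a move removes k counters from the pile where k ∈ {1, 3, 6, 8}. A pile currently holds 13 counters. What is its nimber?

Grundy values for subtraction set {1, 3, 6, 8}:
k:     0  1  2  3  4  5  6  7  8  9 10 11 12 13
g(k):  0  1  0  1  0  1  2  3  2  0  1  0  1  0
So g(13) = 0.

0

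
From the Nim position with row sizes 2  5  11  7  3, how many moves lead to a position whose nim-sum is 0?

Nim-sum: 2 ⊕ 5 ⊕ 11 ⊕ 7 ⊕ 3 = 8.
The overall nim-sum is X = 8. A row of size p has a winning move iff p XOR X < p (reduce it to p XOR X).
  2: 2 XOR 8 = 10 ≥ 2 — no move.
  5: 5 XOR 8 = 13 ≥ 5 — no move.
  11: 11 XOR 8 = 3 < 11 — winning move (to 3).
  7: 7 XOR 8 = 15 ≥ 7 — no move.
  3: 3 XOR 8 = 11 ≥ 3 — no move.
That gives 1 winning move.

1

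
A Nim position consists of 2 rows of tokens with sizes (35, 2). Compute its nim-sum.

33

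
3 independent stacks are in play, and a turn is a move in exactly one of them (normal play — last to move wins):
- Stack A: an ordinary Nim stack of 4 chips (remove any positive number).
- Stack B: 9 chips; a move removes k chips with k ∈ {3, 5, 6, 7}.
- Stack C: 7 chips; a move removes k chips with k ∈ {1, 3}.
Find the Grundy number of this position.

6

Stack A is a plain Nim stack of size 4, so its Grundy value is 4.
For stack B, compute g(0), g(1), … with moves {3, 5, 6, 7}:
k:     0  1  2  3  4  5  6  7  8  9
g(k):  0  0  0  1  1  1  2  2  2  3
So g(9) = 3.
Build the Grundy sequence for stack C with g(k) = mex{g(k−s) : s ∈ {1, 3}, s ≤ k}:
k:     0  1  2  3  4  5  6  7
g(k):  0  1  0  1  0  1  0  1
So g(7) = 1.
By the Sprague-Grundy theorem, the Grundy value of a sum of independent games is the XOR of the component values.
Combined value = 4 ⊕ 3 ⊕ 1 = 6.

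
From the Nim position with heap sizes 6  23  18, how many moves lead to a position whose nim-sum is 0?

3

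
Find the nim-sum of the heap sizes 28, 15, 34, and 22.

39

Nim-sum: 28 XOR 15 XOR 34 XOR 22 = 39.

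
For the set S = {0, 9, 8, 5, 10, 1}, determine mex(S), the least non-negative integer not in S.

2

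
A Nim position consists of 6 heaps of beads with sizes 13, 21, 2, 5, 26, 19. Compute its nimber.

Nim-sum: 13 XOR 21 XOR 2 XOR 5 XOR 26 XOR 19 = 22.

22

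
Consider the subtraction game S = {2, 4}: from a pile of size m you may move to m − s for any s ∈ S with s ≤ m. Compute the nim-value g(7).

Grundy values for subtraction set {2, 4}:
g(0) = mex{} = 0
g(1) = mex{} = 0
g(2) = mex{0} = 1
g(3) = mex{0} = 1
g(4) = mex{0,1} = 2
g(5) = mex{0,1} = 2
g(6) = mex{1,2} = 0
g(7) = mex{1,2} = 0
So g(7) = 0.

0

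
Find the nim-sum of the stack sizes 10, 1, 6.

13

In binary:
  1010  (10)
  0001  (1)
  0110  (6)
  ----
  1101  (13)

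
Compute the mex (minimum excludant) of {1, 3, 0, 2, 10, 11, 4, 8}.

5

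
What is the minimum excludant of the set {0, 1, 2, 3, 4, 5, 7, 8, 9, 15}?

6

The values 0, 1, 2, 3, 4, 5 are all present; 6 is the first non-negative integer missing from the set.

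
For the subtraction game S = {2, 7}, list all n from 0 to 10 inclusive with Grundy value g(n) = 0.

0, 1, 4, 5, 9, 10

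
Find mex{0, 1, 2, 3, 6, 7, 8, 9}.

4

The values 0, 1, 2, 3 are all present; 4 is the first non-negative integer missing from the set.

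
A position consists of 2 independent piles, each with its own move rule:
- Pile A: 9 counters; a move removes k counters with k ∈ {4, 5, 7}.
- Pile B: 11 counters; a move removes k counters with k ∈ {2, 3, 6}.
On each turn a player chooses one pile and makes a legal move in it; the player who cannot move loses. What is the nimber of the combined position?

3

Build the Grundy sequence for pile A with g(k) = mex{g(k−s) : s ∈ {4, 5, 7}, s ≤ k}:
k:     0  1  2  3  4  5  6  7  8  9
g(k):  0  0  0  0  1  1  1  1  2  2
So g(9) = 2.
For pile B, compute g(0), g(1), … with moves {2, 3, 6}:
g(0) = mex{} = 0
g(1) = mex{} = 0
g(2) = mex{0} = 1
g(3) = mex{0} = 1
g(4) = mex{0,1} = 2
g(5) = mex{1} = 0
g(6) = mex{0,1,2} = 3
g(7) = mex{0,2} = 1
g(8) = mex{0,1,3} = 2
g(9) = mex{1,3} = 0
g(10) = mex{1,2} = 0
g(11) = mex{0,2} = 1
So g(11) = 1.
The value of a disjunctive sum is the nim-sum of the parts.
Combined value = 2 XOR 1 = 3.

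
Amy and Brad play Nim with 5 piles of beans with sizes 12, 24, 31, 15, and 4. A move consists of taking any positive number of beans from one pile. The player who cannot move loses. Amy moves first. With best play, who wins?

Compute the nim-sum pairwise:
12 ⊕ 24 = 20
20 ⊕ 31 = 11
11 ⊕ 15 = 4
4 ⊕ 4 = 0
The nim-sum is 0, so this is a P-position: the player to move is in a losing position under optimal play; Amy is about to move from it and so loses — Brad wins.

Brad wins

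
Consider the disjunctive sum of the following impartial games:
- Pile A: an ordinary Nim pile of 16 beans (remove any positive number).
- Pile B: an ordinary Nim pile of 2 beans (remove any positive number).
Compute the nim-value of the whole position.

18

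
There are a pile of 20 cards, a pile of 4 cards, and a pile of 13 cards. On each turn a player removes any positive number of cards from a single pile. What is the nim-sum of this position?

Write each in binary and XOR column by column:
  10100  (20)
  00100  (4)
  01101  (13)
  -----
  11101  (29)

29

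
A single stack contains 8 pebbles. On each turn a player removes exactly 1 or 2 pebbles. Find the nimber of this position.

2

Build the Grundy sequence with g(k) = mex{g(k−s) : s ∈ {1, 2}, s ≤ k}:
g(0) = mex{} = 0
g(1) = mex{0} = 1
g(2) = mex{0,1} = 2
g(3) = mex{1,2} = 0
g(4) = mex{0,2} = 1
g(5) = mex{0,1} = 2
g(6) = mex{1,2} = 0
g(7) = mex{0,2} = 1
g(8) = mex{0,1} = 2
So g(8) = 2.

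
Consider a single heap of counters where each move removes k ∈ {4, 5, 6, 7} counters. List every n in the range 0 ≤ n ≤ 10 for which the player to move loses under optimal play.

0, 1, 2, 3

Compute g(0), g(1), … for moves {4, 5, 6, 7}:
g(0) = mex{} = 0
g(1) = mex{} = 0
g(2) = mex{} = 0
g(3) = mex{} = 0
g(4) = mex{0} = 1
g(5) = mex{0} = 1
g(6) = mex{0} = 1
g(7) = mex{0} = 1
g(8) = mex{0,1} = 2
g(9) = mex{0,1} = 2
g(10) = mex{0,1} = 2
The P-positions (g = 0) in 0..10 are 0, 1, 2, 3.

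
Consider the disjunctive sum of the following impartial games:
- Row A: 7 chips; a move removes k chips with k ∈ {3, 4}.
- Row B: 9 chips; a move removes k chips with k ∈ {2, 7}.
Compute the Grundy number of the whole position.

0

For row A, compute g(0), g(1), … with moves {3, 4}:
g(0) = mex{} = 0
g(1) = mex{} = 0
g(2) = mex{} = 0
g(3) = mex{0} = 1
g(4) = mex{0} = 1
g(5) = mex{0} = 1
g(6) = mex{0,1} = 2
g(7) = mex{1} = 0
So g(7) = 0.
Build the Grundy sequence for row B with g(k) = mex{g(k−s) : s ∈ {2, 7}, s ≤ k}:
k:     0  1  2  3  4  5  6  7  8  9
g(k):  0  0  1  1  0  0  1  1  2  0
So g(9) = 0.
By the Sprague-Grundy theorem, the Grundy value of a sum of independent games is the XOR of the component values.
Combined value = 0 ⊕ 0 = 0.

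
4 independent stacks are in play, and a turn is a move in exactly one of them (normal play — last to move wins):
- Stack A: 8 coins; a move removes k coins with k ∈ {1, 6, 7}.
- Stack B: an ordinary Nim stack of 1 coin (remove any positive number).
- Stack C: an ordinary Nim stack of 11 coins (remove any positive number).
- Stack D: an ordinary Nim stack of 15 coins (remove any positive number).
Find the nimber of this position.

7

For stack A, compute g(0), g(1), … with moves {1, 6, 7}:
g(0) = mex{} = 0
g(1) = mex{0} = 1
g(2) = mex{1} = 0
g(3) = mex{0} = 1
g(4) = mex{1} = 0
g(5) = mex{0} = 1
g(6) = mex{0,1} = 2
g(7) = mex{0,1,2} = 3
g(8) = mex{0,1,3} = 2
So g(8) = 2.
Stack B is a plain Nim stack of size 1, so its Grundy value is 1.
Stack C is a plain Nim stack of size 11, so its Grundy value is 11.
Stack D is a plain Nim stack of size 15, so its Grundy value is 15.
By the Sprague-Grundy theorem, the Grundy value of a sum of independent games is the XOR of the component values.
Combined value = 2 ⊕ 1 ⊕ 11 ⊕ 15 = 7.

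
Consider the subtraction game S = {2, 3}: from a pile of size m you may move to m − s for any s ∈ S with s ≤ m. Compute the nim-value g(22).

1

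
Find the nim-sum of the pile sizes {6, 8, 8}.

6

Compute the nim-sum pairwise:
6 ⊕ 8 = 14
14 ⊕ 8 = 6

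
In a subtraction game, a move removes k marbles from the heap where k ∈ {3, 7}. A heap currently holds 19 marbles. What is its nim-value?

1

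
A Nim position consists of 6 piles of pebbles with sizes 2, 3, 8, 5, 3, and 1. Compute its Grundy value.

14

Compute the nim-sum pairwise:
2 XOR 3 = 1
1 XOR 8 = 9
9 XOR 5 = 12
12 XOR 3 = 15
15 XOR 1 = 14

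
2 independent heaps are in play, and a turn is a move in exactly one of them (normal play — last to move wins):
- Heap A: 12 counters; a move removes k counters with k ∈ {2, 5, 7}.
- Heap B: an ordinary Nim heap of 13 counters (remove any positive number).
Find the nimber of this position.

Grundy values for heap A (subtraction set {2, 5, 7}):
g(0) = mex{} = 0
g(1) = mex{} = 0
g(2) = mex{0} = 1
g(3) = mex{0} = 1
g(4) = mex{1} = 0
g(5) = mex{0,1} = 2
g(6) = mex{0} = 1
g(7) = mex{0,1,2} = 3
g(8) = mex{0,1} = 2
g(9) = mex{0,1,3} = 2
g(10) = mex{1,2} = 0
g(11) = mex{0,1,2} = 3
g(12) = mex{0,2,3} = 1
So g(12) = 1.
Heap B is a plain Nim heap of size 13, so its Grundy value is 13.
By the Sprague-Grundy theorem, the Grundy value of a sum of independent games is the XOR of the component values.
Combined value = 1 ⊕ 13 = 12.

12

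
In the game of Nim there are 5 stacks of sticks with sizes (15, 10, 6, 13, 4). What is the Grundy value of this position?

10

Compute the nim-sum pairwise:
15 ^ 10 = 5
5 ^ 6 = 3
3 ^ 13 = 14
14 ^ 4 = 10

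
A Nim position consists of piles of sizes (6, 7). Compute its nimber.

In binary:
  110  (6)
  111  (7)
  ---
  001  (1)

1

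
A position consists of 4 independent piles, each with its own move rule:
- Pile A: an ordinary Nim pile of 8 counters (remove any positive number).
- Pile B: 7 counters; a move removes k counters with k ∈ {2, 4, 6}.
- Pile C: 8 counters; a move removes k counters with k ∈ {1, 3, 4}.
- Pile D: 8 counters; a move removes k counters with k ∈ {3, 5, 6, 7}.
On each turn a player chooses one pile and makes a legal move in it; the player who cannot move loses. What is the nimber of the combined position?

8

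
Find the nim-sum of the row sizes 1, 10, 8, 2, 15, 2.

Compute the nim-sum pairwise:
1 XOR 10 = 11
11 XOR 8 = 3
3 XOR 2 = 1
1 XOR 15 = 14
14 XOR 2 = 12

12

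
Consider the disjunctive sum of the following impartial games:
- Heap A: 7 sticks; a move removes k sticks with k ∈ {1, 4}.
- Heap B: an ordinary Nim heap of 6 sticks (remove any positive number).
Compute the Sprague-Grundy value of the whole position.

Build the Grundy sequence for heap A with g(k) = mex{g(k−s) : s ∈ {1, 4}, s ≤ k}:
k:     0  1  2  3  4  5  6  7
g(k):  0  1  0  1  2  0  1  0
So g(7) = 0.
Heap B is a plain Nim heap of size 6, so its Grundy value is 6.
By the Sprague-Grundy theorem, the Grundy value of a sum of independent games is the XOR of the component values.
Combined value = 0 XOR 6 = 6.

6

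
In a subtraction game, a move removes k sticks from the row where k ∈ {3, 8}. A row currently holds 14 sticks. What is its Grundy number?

1

Compute g(0), g(1), … for moves {3, 8}:
k:     0  1  2  3  4  5  6  7  8  9 10 11 12 13 14
g(k):  0  0  0  1  1  1  0  0  2  1  1  0  0  0  1
So g(14) = 1.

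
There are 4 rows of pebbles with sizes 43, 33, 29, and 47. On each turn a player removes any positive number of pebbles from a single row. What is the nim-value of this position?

56

Write each in binary and XOR column by column:
  101011  (43)
  100001  (33)
  011101  (29)
  101111  (47)
  ------
  111000  (56)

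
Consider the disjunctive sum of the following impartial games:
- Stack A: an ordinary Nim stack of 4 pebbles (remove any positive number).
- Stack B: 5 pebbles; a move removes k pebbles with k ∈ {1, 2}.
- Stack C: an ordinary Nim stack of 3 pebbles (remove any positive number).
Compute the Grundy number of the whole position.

5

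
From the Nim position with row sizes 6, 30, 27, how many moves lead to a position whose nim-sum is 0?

3

Compute the nim-sum pairwise:
6 ⊕ 30 = 24
24 ⊕ 27 = 3
The overall nim-sum is X = 3. A row of size p has a winning move iff p XOR X < p (reduce it to p XOR X).
  6: 6 XOR 3 = 5 < 6 — winning move (to 5).
  30: 30 XOR 3 = 29 < 30 — winning move (to 29).
  27: 27 XOR 3 = 24 < 27 — winning move (to 24).
That gives 3 winning moves.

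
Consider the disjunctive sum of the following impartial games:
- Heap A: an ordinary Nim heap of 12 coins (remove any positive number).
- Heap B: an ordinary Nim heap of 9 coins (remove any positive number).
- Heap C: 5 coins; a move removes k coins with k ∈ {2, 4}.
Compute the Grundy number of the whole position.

7

Heap A is a plain Nim heap of size 12, so its Grundy value is 12.
Heap B is a plain Nim heap of size 9, so its Grundy value is 9.
For heap C, compute g(0), g(1), … with moves {2, 4}:
k:     0  1  2  3  4  5
g(k):  0  0  1  1  2  2
So g(5) = 2.
The value of a disjunctive sum is the nim-sum of the parts.
Combined value = 12 XOR 9 XOR 2 = 7.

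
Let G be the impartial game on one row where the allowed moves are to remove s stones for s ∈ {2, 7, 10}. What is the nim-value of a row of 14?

Build the Grundy sequence with g(k) = mex{g(k−s) : s ∈ {2, 7, 10}, s ≤ k}:
k:     0  1  2  3  4  5  6  7  8  9 10 11 12 13 14
g(k):  0  0  1  1  0  0  1  1  2  0  3  1  2  0  3
So g(14) = 3.

3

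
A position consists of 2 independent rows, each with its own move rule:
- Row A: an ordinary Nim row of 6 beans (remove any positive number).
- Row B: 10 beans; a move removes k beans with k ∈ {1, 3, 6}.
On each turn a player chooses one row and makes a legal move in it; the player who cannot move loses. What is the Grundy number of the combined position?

7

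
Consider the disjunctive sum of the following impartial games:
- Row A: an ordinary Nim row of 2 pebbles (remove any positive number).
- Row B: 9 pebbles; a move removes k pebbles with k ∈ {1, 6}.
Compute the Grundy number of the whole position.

2

Row A is a plain Nim row of size 2, so its Grundy value is 2.
Build the Grundy sequence for row B with g(k) = mex{g(k−s) : s ∈ {1, 6}, s ≤ k}:
g(0) = mex{} = 0
g(1) = mex{0} = 1
g(2) = mex{1} = 0
g(3) = mex{0} = 1
g(4) = mex{1} = 0
g(5) = mex{0} = 1
g(6) = mex{0,1} = 2
g(7) = mex{1,2} = 0
g(8) = mex{0} = 1
g(9) = mex{1} = 0
So g(9) = 0.
By the Sprague-Grundy theorem, the Grundy value of a sum of independent games is the XOR of the component values.
Combined value = 2 XOR 0 = 2.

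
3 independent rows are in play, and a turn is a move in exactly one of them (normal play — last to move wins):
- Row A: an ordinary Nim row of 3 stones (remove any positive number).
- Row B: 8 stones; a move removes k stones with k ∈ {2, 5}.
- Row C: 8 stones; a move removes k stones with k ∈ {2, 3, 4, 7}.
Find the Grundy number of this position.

Row A is a plain Nim row of size 3, so its Grundy value is 3.
Build the Grundy sequence for row B with g(k) = mex{g(k−s) : s ∈ {2, 5}, s ≤ k}:
k:     0  1  2  3  4  5  6  7  8
g(k):  0  0  1  1  0  2  1  0  0
So g(8) = 0.
For row C, compute g(0), g(1), … with moves {2, 3, 4, 7}:
g(0) = mex{} = 0
g(1) = mex{} = 0
g(2) = mex{0} = 1
g(3) = mex{0} = 1
g(4) = mex{0,1} = 2
g(5) = mex{0,1} = 2
g(6) = mex{1,2} = 0
g(7) = mex{0,1,2} = 3
g(8) = mex{0,2} = 1
So g(8) = 1.
By the Sprague-Grundy theorem, the Grundy value of a sum of independent games is the XOR of the component values.
Combined value = 3 XOR 0 XOR 1 = 2.

2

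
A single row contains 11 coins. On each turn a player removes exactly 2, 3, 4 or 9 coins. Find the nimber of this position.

2

Grundy values for subtraction set {2, 3, 4, 9}:
k:     0  1  2  3  4  5  6  7  8  9 10 11
g(k):  0  0  1  1  2  2  0  0  1  1  2  2
So g(11) = 2.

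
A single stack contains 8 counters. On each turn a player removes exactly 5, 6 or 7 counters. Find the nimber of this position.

1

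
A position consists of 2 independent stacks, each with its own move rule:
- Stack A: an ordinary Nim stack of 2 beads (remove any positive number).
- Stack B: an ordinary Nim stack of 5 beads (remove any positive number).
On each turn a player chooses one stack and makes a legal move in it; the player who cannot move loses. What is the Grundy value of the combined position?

Stack A is a plain Nim stack of size 2, so its Grundy value is 2.
Stack B is a plain Nim stack of size 5, so its Grundy value is 5.
The value of a disjunctive sum is the nim-sum of the parts.
Combined value = 2 ⊕ 5 = 7.

7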